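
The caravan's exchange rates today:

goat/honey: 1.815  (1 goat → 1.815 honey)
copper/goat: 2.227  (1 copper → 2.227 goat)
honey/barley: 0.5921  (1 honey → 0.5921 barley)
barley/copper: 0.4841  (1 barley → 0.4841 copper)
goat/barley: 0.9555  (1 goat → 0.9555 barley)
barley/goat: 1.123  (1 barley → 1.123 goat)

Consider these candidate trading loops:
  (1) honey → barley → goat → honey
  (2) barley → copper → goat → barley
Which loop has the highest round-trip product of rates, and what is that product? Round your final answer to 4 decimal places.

(1) 0.5921 × 1.123 × 1.815 = 1.20684
(2) 0.4841 × 2.227 × 0.9555 = 1.03012
Highest is cycle (1) at 1.2068 (>1, arbitrage).

1.2068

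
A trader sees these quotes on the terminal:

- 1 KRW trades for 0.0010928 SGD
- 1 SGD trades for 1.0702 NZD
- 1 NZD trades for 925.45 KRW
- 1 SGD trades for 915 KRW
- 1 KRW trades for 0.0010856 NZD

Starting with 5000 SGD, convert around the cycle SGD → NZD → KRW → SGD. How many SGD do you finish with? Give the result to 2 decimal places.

5000 SGD × 1.0702 = 5351 NZD
5351 NZD × 925.45 = 4952082.95 KRW
4952082.95 KRW × 0.0010928 = 5411.63624776 SGD

5411.64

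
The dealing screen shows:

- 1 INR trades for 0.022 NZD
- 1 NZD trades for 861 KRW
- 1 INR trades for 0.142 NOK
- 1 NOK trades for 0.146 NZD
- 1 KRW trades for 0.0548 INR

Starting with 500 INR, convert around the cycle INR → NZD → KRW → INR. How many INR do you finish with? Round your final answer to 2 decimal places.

500 INR × 0.022 = 11 NZD
11 NZD × 861 = 9471 KRW
9471 KRW × 0.0548 = 519.0108 INR

519.01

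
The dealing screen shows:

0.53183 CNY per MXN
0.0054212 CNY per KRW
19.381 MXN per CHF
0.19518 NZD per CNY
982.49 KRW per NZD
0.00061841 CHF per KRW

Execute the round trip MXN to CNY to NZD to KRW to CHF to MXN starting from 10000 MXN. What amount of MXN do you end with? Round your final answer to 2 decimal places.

10000 MXN × 0.53183 = 5318.3 CNY
5318.3 CNY × 0.19518 = 1038.025794 NZD
1038.025794 NZD × 982.49 = 1019849.96234706 KRW
1019849.96234706 KRW × 0.00061841 = 630.6854152150453746 CHF
630.6854152150453746 CHF × 19.381 = 12223.3140322827944051226 MXN

12223.31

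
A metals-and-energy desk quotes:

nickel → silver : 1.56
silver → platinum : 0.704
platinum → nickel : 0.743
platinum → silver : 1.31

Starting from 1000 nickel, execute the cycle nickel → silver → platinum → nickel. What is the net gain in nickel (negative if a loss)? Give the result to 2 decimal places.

1000 nickel × 1.56 = 1560 silver
1560 silver × 0.704 = 1098.24 platinum
1098.24 platinum × 0.743 = 815.99232 nickel
Net change: 815.99232 − 1000 = -184.00768 nickel

-184.01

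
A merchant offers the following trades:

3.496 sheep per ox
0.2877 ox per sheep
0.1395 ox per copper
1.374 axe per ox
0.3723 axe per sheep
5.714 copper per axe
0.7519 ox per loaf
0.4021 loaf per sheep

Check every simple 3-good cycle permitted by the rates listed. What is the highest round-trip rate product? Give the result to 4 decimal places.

ox→axe→copper→ox: 1.374 × 5.714 × 0.1395 = 1.09522
ox→sheep→loaf→ox: 3.496 × 0.4021 × 0.7519 = 1.05698
Maximum is ox→axe→copper→ox at 1.0952; arbitrage exists.

1.0952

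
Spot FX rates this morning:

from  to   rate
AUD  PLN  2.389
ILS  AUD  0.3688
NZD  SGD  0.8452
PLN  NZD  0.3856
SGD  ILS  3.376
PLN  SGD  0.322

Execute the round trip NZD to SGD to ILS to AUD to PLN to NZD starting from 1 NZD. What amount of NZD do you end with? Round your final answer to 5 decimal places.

1 NZD × 0.8452 = 0.8452 SGD
0.8452 SGD × 3.376 = 2.8533952 ILS
2.8533952 ILS × 0.3688 = 1.05233214976 AUD
1.05233214976 AUD × 2.389 = 2.51402150577664 PLN
2.51402150577664 PLN × 0.3856 = 0.969406692627472384 NZD

0.96941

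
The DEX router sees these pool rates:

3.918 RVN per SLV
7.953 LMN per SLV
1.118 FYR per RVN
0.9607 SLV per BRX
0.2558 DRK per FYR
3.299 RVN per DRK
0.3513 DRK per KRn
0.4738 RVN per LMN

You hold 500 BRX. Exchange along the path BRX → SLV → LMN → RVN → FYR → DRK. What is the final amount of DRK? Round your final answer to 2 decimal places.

517.64

500 BRX × 0.9607 = 480.35 SLV
480.35 SLV × 7.953 = 3820.22355 LMN
3820.22355 LMN × 0.4738 = 1810.02191799 RVN
1810.02191799 RVN × 1.118 = 2023.60450431282 FYR
2023.60450431282 FYR × 0.2558 = 517.638032203219356 DRK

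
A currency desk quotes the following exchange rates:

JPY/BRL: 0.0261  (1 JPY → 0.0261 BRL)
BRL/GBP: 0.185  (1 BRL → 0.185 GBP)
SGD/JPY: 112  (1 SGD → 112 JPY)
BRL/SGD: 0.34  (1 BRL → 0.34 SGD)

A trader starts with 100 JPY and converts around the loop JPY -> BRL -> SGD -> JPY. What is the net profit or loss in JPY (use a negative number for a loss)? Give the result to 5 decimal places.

-0.61120

100 JPY × 0.0261 = 2.61 BRL
2.61 BRL × 0.34 = 0.8874 SGD
0.8874 SGD × 112 = 99.3888 JPY
Net change: 99.3888 − 100 = -0.6112 JPY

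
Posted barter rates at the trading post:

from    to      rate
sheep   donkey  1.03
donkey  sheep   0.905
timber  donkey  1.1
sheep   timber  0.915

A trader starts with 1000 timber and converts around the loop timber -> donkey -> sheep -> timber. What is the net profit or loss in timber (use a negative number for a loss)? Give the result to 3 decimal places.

-89.118

1000 timber × 1.1 = 1100 donkey
1100 donkey × 0.905 = 995.5 sheep
995.5 sheep × 0.915 = 910.8825 timber
Net change: 910.8825 − 1000 = -89.1175 timber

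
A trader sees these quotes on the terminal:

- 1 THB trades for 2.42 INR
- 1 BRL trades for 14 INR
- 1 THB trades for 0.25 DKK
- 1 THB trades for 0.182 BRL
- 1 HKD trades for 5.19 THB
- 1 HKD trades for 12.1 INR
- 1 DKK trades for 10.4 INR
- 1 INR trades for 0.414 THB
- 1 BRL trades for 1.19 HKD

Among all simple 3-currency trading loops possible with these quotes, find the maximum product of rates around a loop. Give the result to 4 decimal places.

1.1241

HKD→THB→BRL→HKD: 5.19 × 0.182 × 1.19 = 1.12405
INR→THB→DKK→INR: 0.414 × 0.25 × 10.4 = 1.07640
INR→THB→BRL→INR: 0.414 × 0.182 × 14 = 1.05487
Maximum is HKD→THB→BRL→HKD at 1.1241; arbitrage exists.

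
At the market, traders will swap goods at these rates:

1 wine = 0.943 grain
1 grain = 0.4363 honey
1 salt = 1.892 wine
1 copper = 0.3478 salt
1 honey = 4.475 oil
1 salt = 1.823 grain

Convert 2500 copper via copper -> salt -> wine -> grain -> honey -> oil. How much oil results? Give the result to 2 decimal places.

2500 copper × 0.3478 = 869.5 salt
869.5 salt × 1.892 = 1645.094 wine
1645.094 wine × 0.943 = 1551.323642 grain
1551.323642 grain × 0.4363 = 676.8425050046 honey
676.8425050046 honey × 4.475 = 3028.870209895585 oil

3028.87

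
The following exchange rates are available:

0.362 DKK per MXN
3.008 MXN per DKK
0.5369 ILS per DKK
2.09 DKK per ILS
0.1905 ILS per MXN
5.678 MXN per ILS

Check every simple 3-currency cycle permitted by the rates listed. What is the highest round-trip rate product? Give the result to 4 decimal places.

1.1976

ILS→DKK→MXN→ILS: 2.09 × 3.008 × 0.1905 = 1.19762
ILS→MXN→DKK→ILS: 5.678 × 0.362 × 0.5369 = 1.10356
Maximum is ILS→DKK→MXN→ILS at 1.1976; arbitrage exists.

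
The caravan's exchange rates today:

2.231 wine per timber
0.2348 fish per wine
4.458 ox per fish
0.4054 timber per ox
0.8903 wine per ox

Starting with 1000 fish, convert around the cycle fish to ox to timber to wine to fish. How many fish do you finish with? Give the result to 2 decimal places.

1000 fish × 4.458 = 4458 ox
4458 ox × 0.4054 = 1807.2732 timber
1807.2732 timber × 2.231 = 4032.0265092 wine
4032.0265092 wine × 0.2348 = 946.71982436016 fish

946.72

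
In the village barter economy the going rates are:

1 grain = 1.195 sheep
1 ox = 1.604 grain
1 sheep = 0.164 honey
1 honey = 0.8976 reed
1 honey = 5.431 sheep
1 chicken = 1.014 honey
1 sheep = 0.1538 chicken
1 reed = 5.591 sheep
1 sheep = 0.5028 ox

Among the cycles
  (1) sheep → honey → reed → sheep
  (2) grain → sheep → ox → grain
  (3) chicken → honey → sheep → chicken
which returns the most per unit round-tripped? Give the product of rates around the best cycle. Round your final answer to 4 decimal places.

(1) 0.164 × 0.8976 × 5.591 = 0.82303
(2) 1.195 × 0.5028 × 1.604 = 0.96376
(3) 1.014 × 5.431 × 0.1538 = 0.84698
Highest is cycle (2) at 0.9638 (≤1, no arbitrage).

0.9638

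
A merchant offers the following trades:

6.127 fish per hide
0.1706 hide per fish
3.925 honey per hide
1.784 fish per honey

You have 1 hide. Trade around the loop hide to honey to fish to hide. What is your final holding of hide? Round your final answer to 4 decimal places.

1.1946

1 hide × 3.925 = 3.925 honey
3.925 honey × 1.784 = 7.0022 fish
7.0022 fish × 0.1706 = 1.19457532 hide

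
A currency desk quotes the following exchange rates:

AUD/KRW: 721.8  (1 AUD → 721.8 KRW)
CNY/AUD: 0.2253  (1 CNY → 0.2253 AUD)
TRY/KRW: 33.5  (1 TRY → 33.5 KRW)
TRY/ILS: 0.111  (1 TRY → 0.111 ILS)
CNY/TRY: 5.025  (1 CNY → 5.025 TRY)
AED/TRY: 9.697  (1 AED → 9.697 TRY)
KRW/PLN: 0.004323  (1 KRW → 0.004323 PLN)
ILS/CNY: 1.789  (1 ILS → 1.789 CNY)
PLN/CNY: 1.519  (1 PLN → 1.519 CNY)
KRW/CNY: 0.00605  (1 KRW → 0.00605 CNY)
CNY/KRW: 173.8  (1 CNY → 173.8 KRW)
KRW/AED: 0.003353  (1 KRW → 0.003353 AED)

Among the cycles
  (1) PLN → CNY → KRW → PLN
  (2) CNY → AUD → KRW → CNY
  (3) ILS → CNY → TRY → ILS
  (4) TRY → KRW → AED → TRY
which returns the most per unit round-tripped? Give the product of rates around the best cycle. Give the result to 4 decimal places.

(1) 1.519 × 173.8 × 0.004323 = 1.14128
(2) 0.2253 × 721.8 × 0.00605 = 0.98386
(3) 1.789 × 5.025 × 0.111 = 0.99786
(4) 33.5 × 0.003353 × 9.697 = 1.08922
Highest is cycle (1) at 1.1413 (>1, arbitrage).

1.1413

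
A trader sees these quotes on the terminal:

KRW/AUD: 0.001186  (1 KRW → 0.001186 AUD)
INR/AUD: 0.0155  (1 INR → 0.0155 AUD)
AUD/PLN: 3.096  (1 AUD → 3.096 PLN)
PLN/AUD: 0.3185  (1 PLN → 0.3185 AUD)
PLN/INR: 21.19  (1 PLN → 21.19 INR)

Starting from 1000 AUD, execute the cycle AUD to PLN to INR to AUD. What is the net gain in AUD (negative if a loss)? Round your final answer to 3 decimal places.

16.866

1000 AUD × 3.096 = 3096 PLN
3096 PLN × 21.19 = 65604.24 INR
65604.24 INR × 0.0155 = 1016.86572 AUD
Net change: 1016.86572 − 1000 = 16.86572 AUD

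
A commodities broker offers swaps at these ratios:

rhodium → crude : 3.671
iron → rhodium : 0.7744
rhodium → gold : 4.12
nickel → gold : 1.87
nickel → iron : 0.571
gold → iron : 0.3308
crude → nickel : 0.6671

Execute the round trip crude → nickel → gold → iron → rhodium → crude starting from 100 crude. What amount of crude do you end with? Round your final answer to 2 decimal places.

117.31

100 crude × 0.6671 = 66.71 nickel
66.71 nickel × 1.87 = 124.7477 gold
124.7477 gold × 0.3308 = 41.26653916 iron
41.26653916 iron × 0.7744 = 31.956807925504 rhodium
31.956807925504 rhodium × 3.671 = 117.313441894525184 crude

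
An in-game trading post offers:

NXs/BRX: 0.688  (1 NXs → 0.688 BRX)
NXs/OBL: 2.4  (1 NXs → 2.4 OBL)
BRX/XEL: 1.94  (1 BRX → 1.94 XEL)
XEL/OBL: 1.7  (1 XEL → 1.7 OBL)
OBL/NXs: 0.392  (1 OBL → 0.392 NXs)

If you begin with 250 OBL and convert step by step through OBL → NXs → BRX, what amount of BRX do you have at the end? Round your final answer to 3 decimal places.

67.424

250 OBL × 0.392 = 98 NXs
98 NXs × 0.688 = 67.424 BRX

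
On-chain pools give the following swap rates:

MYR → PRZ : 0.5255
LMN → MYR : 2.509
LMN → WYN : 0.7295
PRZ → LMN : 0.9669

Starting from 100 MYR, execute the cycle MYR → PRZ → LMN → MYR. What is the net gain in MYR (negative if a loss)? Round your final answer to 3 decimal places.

27.484

100 MYR × 0.5255 = 52.55 PRZ
52.55 PRZ × 0.9669 = 50.810595 LMN
50.810595 LMN × 2.509 = 127.483782855 MYR
Net change: 127.483782855 − 100 = 27.483782855 MYR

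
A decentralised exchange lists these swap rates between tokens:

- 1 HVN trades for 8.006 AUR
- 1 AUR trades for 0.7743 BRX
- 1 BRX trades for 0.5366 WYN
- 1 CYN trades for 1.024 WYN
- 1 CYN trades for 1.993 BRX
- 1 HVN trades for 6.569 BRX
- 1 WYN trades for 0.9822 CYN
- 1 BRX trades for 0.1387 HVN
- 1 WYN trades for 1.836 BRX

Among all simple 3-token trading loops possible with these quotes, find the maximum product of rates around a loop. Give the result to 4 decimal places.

1.0504

WYN→CYN→BRX→WYN: 0.9822 × 1.993 × 0.5366 = 1.05041
HVN→AUR→BRX→HVN: 8.006 × 0.7743 × 0.1387 = 0.85981
Maximum is WYN→CYN→BRX→WYN at 1.0504; arbitrage exists.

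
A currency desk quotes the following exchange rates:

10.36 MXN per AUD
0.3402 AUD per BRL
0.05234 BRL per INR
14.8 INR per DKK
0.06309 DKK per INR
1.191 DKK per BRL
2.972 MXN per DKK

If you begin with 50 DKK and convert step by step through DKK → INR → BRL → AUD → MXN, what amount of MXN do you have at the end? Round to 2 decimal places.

136.51

50 DKK × 14.8 = 740 INR
740 INR × 0.05234 = 38.7316 BRL
38.7316 BRL × 0.3402 = 13.17649032 AUD
13.17649032 AUD × 10.36 = 136.5084397152 MXN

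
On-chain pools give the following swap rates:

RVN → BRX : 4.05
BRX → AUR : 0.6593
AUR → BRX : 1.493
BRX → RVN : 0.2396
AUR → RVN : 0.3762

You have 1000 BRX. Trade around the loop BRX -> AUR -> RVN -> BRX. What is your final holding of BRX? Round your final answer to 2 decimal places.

1004.52

1000 BRX × 0.6593 = 659.3 AUR
659.3 AUR × 0.3762 = 248.02866 RVN
248.02866 RVN × 4.05 = 1004.516073 BRX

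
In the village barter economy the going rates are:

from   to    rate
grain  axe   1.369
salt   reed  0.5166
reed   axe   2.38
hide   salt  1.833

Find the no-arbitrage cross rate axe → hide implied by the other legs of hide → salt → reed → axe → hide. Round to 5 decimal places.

0.44372

Known legs of the cycle: 1.833 × 0.5166 × 2.38 = 2.253688164
For no arbitrage the full-cycle product must be 1, so the missing rate is 1 / 2.253688164 ≈ 0.4437171.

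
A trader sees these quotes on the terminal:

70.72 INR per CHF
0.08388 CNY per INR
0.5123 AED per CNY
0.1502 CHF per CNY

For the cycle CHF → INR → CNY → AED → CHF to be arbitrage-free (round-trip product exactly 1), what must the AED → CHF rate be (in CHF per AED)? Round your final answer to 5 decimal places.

0.32906

Known legs of the cycle: 70.72 × 0.08388 × 0.5123 = 3.03896032128
For no arbitrage the full-cycle product must be 1, so the missing rate is 1 / 3.03896032128 ≈ 0.3290599.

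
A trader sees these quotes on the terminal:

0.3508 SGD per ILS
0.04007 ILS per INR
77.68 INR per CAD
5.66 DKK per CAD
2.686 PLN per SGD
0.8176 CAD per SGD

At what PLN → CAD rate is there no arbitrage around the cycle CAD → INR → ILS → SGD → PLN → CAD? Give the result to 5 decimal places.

0.34096

Known legs of the cycle: 77.68 × 0.04007 × 0.3508 × 2.686 = 2.93287904343488
For no arbitrage the full-cycle product must be 1, so the missing rate is 1 / 2.93287904343488 ≈ 0.3409619.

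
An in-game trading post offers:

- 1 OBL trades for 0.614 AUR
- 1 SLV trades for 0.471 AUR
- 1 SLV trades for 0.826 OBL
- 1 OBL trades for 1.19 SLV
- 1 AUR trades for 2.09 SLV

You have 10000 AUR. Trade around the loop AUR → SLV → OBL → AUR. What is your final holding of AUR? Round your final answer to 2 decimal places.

10599.73

10000 AUR × 2.09 = 20900 SLV
20900 SLV × 0.826 = 17263.4 OBL
17263.4 OBL × 0.614 = 10599.7276 AUR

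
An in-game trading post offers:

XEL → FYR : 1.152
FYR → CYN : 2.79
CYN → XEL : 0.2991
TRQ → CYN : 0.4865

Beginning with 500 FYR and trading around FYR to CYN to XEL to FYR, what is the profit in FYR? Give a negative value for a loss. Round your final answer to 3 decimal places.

-19.334

500 FYR × 2.79 = 1395 CYN
1395 CYN × 0.2991 = 417.2445 XEL
417.2445 XEL × 1.152 = 480.665664 FYR
Net change: 480.665664 − 500 = -19.334336 FYR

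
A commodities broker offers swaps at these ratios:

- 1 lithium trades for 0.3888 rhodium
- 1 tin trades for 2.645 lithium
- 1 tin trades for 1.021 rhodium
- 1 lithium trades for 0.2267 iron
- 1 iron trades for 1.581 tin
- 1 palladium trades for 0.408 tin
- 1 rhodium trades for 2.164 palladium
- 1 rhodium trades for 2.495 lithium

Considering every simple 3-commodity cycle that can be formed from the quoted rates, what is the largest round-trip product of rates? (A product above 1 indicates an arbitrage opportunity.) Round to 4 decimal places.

iron→tin→lithium→iron: 1.581 × 2.645 × 0.2267 = 0.94800
rhodium→palladium→tin→rhodium: 2.164 × 0.408 × 1.021 = 0.90145
Maximum is iron→tin→lithium→iron at 0.9480; no arbitrage — every cycle loses value.

0.9480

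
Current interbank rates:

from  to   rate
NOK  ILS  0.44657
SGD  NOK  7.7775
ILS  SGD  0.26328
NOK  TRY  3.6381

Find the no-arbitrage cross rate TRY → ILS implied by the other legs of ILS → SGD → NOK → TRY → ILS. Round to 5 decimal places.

Known legs of the cycle: 0.26328 × 7.7775 × 3.6381 = 7.44959257362
For no arbitrage the full-cycle product must be 1, so the missing rate is 1 / 7.44959257362 ≈ 0.1342355.

0.13424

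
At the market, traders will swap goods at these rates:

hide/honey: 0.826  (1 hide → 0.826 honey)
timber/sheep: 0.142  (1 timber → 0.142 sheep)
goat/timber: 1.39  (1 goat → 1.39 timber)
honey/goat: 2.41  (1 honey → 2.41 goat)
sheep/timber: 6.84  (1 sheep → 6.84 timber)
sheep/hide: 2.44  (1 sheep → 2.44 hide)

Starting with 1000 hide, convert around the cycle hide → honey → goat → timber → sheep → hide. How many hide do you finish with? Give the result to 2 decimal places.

958.72

1000 hide × 0.826 = 826 honey
826 honey × 2.41 = 1990.66 goat
1990.66 goat × 1.39 = 2767.0174 timber
2767.0174 timber × 0.142 = 392.9164708 sheep
392.9164708 sheep × 2.44 = 958.716188752 hide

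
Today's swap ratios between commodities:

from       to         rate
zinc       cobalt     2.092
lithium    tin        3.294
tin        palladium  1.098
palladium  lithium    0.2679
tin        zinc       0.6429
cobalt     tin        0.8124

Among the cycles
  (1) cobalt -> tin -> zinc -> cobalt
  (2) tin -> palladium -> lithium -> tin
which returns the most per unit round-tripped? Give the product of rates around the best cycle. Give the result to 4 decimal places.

1.0926

(1) 0.8124 × 0.6429 × 2.092 = 1.09263
(2) 1.098 × 0.2679 × 3.294 = 0.96894
Highest is cycle (1) at 1.0926 (>1, arbitrage).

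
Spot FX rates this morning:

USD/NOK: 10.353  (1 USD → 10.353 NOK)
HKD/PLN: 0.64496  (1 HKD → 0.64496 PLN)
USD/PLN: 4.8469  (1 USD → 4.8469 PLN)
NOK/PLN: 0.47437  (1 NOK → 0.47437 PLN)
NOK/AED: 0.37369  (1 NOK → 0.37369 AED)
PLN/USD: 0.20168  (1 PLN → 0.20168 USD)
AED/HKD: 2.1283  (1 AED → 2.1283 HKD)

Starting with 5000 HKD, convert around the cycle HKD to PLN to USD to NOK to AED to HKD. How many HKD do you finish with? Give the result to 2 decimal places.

5000 HKD × 0.64496 = 3224.8 PLN
3224.8 PLN × 0.20168 = 650.377664 USD
650.377664 USD × 10.353 = 6733.359955392 NOK
6733.359955392 NOK × 0.37369 = 2516.18928173043648 AED
2516.18928173043648 AED × 2.1283 = 5355.205648306887960384 HKD

5355.21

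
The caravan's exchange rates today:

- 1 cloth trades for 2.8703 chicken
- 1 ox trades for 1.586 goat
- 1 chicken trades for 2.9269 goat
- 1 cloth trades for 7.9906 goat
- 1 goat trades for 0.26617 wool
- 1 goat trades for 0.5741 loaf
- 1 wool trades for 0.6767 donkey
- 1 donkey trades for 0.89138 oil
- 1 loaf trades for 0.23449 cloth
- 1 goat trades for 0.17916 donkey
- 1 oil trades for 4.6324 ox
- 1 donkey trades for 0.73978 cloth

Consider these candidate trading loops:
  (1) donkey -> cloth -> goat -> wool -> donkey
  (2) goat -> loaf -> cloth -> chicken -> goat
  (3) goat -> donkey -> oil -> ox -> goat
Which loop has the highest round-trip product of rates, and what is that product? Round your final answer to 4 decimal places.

1.1733

(1) 0.73978 × 7.9906 × 0.26617 × 0.6767 = 1.06472
(2) 0.5741 × 0.23449 × 2.8703 × 2.9269 = 1.13096
(3) 0.17916 × 0.89138 × 4.6324 × 1.586 = 1.17331
Highest is cycle (3) at 1.1733 (>1, arbitrage).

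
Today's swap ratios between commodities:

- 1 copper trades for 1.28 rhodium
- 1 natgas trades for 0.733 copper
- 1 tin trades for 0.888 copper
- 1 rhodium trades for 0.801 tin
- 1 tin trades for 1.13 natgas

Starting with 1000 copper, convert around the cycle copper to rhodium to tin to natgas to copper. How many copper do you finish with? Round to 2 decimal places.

1000 copper × 1.28 = 1280 rhodium
1280 rhodium × 0.801 = 1025.28 tin
1025.28 tin × 1.13 = 1158.5664 natgas
1158.5664 natgas × 0.733 = 849.2291712 copper

849.23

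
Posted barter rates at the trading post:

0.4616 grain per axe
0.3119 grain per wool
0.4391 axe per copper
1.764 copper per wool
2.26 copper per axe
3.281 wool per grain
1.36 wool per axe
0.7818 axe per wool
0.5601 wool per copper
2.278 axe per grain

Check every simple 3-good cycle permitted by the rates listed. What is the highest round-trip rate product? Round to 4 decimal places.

axe→grain→wool→axe: 0.4616 × 3.281 × 0.7818 = 1.18404
axe→wool→copper→axe: 1.36 × 1.764 × 0.4391 = 1.05342
axe→copper→wool→axe: 2.26 × 0.5601 × 0.7818 = 0.98962
axe→wool→grain→axe: 1.36 × 0.3119 × 2.278 = 0.96629
Maximum is axe→grain→wool→axe at 1.1840; arbitrage exists.

1.1840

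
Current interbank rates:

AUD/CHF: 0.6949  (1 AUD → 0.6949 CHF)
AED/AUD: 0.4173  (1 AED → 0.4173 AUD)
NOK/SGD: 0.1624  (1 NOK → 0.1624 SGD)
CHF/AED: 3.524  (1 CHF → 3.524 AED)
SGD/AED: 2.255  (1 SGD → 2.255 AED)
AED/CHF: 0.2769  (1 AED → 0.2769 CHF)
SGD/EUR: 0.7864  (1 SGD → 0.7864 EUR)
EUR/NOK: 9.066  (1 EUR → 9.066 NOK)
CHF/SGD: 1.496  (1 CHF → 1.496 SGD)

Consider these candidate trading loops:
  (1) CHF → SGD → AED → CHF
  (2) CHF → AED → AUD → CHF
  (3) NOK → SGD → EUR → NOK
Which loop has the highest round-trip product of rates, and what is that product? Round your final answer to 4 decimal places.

1.1578

(1) 1.496 × 2.255 × 0.2769 = 0.93412
(2) 3.524 × 0.4173 × 0.6949 = 1.02190
(3) 0.1624 × 0.7864 × 9.066 = 1.15783
Highest is cycle (3) at 1.1578 (>1, arbitrage).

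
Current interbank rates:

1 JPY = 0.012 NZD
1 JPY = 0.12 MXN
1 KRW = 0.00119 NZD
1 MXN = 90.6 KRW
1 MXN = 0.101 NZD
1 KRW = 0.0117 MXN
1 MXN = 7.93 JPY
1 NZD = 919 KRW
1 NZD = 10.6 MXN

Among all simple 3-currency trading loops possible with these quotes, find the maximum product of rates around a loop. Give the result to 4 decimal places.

MXN→KRW→NZD→MXN: 90.6 × 0.00119 × 10.6 = 1.14283
MXN→NZD→KRW→MXN: 0.101 × 919 × 0.0117 = 1.08598
MXN→JPY→NZD→MXN: 7.93 × 0.012 × 10.6 = 1.00870
Maximum is MXN→KRW→NZD→MXN at 1.1428; arbitrage exists.

1.1428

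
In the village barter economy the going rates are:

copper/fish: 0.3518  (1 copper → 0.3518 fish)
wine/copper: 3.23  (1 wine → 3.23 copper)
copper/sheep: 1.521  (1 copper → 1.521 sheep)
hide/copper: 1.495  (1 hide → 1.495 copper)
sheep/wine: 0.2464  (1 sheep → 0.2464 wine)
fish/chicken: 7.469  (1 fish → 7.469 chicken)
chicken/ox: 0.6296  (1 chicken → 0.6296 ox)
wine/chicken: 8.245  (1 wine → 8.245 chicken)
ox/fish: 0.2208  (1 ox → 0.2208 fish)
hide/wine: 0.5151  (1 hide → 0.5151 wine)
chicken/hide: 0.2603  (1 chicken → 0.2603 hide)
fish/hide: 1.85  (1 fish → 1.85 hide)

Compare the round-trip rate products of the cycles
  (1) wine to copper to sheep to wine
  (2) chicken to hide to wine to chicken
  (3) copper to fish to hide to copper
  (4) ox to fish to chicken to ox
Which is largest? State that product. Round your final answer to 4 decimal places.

1.2105

(1) 3.23 × 1.521 × 0.2464 = 1.21052
(2) 0.2603 × 0.5151 × 8.245 = 1.10549
(3) 0.3518 × 1.85 × 1.495 = 0.97299
(4) 0.2208 × 7.469 × 0.6296 = 1.03831
Highest is cycle (1) at 1.2105 (>1, arbitrage).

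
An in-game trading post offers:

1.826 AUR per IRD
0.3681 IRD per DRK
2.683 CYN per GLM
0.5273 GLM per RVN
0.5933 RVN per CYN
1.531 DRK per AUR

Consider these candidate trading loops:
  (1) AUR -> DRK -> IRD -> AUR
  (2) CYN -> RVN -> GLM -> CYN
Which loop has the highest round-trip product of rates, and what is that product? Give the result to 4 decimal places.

(1) 1.531 × 0.3681 × 1.826 = 1.02906
(2) 0.5933 × 0.5273 × 2.683 = 0.83937
Highest is cycle (1) at 1.0291 (>1, arbitrage).

1.0291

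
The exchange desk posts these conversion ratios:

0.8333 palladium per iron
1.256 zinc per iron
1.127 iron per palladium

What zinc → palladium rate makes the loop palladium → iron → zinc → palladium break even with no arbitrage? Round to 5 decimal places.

Known legs of the cycle: 1.127 × 1.256 = 1.415512
For no arbitrage the full-cycle product must be 1, so the missing rate is 1 / 1.415512 ≈ 0.7064582.

0.70646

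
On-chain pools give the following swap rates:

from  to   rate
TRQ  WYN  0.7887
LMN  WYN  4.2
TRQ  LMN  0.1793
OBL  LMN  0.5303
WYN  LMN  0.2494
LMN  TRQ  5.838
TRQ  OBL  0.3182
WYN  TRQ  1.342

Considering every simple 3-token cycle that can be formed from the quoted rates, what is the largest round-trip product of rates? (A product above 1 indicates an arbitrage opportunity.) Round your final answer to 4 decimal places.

WYN→LMN→TRQ→WYN: 0.2494 × 5.838 × 0.7887 = 1.14834
WYN→TRQ→LMN→WYN: 1.342 × 0.1793 × 4.2 = 1.01061
OBL→LMN→TRQ→OBL: 0.5303 × 5.838 × 0.3182 = 0.98511
Maximum is WYN→LMN→TRQ→WYN at 1.1483; arbitrage exists.

1.1483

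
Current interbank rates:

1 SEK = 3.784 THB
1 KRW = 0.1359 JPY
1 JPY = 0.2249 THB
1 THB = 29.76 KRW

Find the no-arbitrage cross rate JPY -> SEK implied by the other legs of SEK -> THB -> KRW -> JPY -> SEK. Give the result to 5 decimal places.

0.06534

Known legs of the cycle: 3.784 × 29.76 × 0.1359 = 15.303949056
For no arbitrage the full-cycle product must be 1, so the missing rate is 1 / 15.303949056 ≈ 0.0653426.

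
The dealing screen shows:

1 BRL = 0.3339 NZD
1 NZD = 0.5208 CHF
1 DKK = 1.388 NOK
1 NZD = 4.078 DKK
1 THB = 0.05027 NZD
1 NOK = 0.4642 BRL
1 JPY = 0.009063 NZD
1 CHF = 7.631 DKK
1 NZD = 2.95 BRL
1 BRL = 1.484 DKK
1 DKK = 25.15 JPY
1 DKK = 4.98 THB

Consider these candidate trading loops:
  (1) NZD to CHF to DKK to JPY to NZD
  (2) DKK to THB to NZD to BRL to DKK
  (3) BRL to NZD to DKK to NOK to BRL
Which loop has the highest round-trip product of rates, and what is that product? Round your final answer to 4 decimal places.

(1) 0.5208 × 7.631 × 25.15 × 0.009063 = 0.90586
(2) 4.98 × 0.05027 × 2.95 × 1.484 = 1.09596
(3) 0.3339 × 4.078 × 1.388 × 0.4642 = 0.87732
Highest is cycle (2) at 1.0960 (>1, arbitrage).

1.0960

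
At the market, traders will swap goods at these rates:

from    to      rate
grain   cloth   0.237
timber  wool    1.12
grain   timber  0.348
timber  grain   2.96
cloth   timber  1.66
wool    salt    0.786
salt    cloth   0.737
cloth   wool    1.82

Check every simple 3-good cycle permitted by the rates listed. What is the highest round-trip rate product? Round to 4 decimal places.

1.1645

cloth→timber→grain→cloth: 1.66 × 2.96 × 0.237 = 1.16452
cloth→wool→salt→cloth: 1.82 × 0.786 × 0.737 = 1.05429
Maximum is cloth→timber→grain→cloth at 1.1645; arbitrage exists.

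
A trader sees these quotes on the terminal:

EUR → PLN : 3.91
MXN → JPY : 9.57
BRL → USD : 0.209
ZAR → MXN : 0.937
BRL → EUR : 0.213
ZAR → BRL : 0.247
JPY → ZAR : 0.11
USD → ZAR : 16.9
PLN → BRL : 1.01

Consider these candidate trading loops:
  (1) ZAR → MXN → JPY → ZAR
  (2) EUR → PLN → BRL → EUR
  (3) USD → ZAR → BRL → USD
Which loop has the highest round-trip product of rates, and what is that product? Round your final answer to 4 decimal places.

0.9864

(1) 0.937 × 9.57 × 0.11 = 0.98638
(2) 3.91 × 1.01 × 0.213 = 0.84116
(3) 16.9 × 0.247 × 0.209 = 0.87243
Highest is cycle (1) at 0.9864 (≤1, no arbitrage).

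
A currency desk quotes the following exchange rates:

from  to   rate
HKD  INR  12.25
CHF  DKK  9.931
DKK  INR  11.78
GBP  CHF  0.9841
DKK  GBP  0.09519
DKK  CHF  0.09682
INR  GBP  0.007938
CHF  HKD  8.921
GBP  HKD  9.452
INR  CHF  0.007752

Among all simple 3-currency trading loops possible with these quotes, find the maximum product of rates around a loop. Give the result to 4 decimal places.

0.9303

DKK→GBP→CHF→DKK: 0.09519 × 0.9841 × 9.931 = 0.93030
HKD→INR→GBP→HKD: 12.25 × 0.007938 × 9.452 = 0.91912
DKK→INR→CHF→DKK: 11.78 × 0.007752 × 9.931 = 0.90688
CHF→HKD→INR→CHF: 8.921 × 12.25 × 0.007752 = 0.84716
Maximum is DKK→GBP→CHF→DKK at 0.9303; no arbitrage — every cycle loses value.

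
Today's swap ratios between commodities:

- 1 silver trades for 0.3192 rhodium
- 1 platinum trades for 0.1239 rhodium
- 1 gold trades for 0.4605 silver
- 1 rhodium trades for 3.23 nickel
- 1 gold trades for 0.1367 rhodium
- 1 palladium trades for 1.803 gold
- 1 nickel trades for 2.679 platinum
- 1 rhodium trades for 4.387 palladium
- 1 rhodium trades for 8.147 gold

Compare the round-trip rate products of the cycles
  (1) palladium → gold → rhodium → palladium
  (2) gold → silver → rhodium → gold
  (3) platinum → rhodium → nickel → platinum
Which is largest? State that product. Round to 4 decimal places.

1.1975

(1) 1.803 × 0.1367 × 4.387 = 1.08126
(2) 0.4605 × 0.3192 × 8.147 = 1.19754
(3) 0.1239 × 3.23 × 2.679 = 1.07213
Highest is cycle (2) at 1.1975 (>1, arbitrage).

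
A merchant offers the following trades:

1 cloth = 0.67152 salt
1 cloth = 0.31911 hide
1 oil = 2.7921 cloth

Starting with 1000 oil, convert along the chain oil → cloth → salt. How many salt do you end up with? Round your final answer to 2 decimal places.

1874.95

1000 oil × 2.7921 = 2792.1 cloth
2792.1 cloth × 0.67152 = 1874.950992 salt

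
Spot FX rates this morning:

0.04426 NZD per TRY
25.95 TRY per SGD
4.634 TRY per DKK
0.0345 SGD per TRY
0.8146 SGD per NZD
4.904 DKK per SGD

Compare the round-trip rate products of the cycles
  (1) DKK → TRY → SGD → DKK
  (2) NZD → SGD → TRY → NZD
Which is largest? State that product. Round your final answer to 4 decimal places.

0.9356

(1) 4.634 × 0.0345 × 4.904 = 0.78402
(2) 0.8146 × 25.95 × 0.04426 = 0.93561
Highest is cycle (2) at 0.9356 (≤1, no arbitrage).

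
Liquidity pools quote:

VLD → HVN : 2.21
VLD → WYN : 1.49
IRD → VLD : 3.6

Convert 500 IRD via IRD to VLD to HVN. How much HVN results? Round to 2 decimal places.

500 IRD × 3.6 = 1800 VLD
1800 VLD × 2.21 = 3978 HVN

3978.00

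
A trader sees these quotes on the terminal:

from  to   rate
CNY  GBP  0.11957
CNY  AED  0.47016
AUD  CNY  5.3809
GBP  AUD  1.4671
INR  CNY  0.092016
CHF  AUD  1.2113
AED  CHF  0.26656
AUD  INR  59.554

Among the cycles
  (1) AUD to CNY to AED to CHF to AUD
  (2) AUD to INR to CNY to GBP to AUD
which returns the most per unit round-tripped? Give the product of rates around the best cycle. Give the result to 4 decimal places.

0.9613

(1) 5.3809 × 0.47016 × 0.26656 × 1.2113 = 0.81686
(2) 59.554 × 0.092016 × 0.11957 × 1.4671 = 0.96129
Highest is cycle (2) at 0.9613 (≤1, no arbitrage).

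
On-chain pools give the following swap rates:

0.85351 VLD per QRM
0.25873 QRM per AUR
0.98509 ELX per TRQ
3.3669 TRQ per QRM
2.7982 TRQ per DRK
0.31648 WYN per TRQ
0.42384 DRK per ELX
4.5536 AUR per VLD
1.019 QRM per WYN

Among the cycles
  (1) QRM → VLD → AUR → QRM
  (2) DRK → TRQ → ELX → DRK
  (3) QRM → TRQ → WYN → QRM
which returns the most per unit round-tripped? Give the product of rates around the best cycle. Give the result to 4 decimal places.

1.1683

(1) 0.85351 × 4.5536 × 0.25873 = 1.00557
(2) 2.7982 × 0.98509 × 0.42384 = 1.16831
(3) 3.3669 × 0.31648 × 1.019 = 1.08580
Highest is cycle (2) at 1.1683 (>1, arbitrage).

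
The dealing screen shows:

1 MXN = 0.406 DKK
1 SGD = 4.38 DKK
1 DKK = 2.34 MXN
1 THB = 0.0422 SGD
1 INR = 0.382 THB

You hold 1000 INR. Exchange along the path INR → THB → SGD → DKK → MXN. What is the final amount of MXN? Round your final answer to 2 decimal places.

165.22

1000 INR × 0.382 = 382 THB
382 THB × 0.0422 = 16.1204 SGD
16.1204 SGD × 4.38 = 70.607352 DKK
70.607352 DKK × 2.34 = 165.22120368 MXN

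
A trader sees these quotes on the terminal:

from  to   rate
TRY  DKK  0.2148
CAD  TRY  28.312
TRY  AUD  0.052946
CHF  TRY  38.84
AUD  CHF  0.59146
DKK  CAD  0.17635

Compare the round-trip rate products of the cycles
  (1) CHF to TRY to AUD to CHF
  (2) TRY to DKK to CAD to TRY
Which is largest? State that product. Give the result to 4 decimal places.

(1) 38.84 × 0.052946 × 0.59146 = 1.21629
(2) 0.2148 × 0.17635 × 28.312 = 1.07246
Highest is cycle (1) at 1.2163 (>1, arbitrage).

1.2163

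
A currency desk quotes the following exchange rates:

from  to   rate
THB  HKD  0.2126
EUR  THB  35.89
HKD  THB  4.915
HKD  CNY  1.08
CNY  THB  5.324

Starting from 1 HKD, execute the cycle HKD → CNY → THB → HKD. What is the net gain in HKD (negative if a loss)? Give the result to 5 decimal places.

1 HKD × 1.08 = 1.08 CNY
1.08 CNY × 5.324 = 5.74992 THB
5.74992 THB × 0.2126 = 1.222432992 HKD
Net change: 1.222432992 − 1 = 0.222432992 HKD

0.22243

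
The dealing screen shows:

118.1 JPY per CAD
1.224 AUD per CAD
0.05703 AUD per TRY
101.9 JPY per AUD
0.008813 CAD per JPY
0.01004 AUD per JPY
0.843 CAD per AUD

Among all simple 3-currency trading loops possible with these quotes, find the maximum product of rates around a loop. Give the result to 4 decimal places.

1.0992

CAD→AUD→JPY→CAD: 1.224 × 101.9 × 0.008813 = 1.09921
CAD→JPY→AUD→CAD: 118.1 × 0.01004 × 0.843 = 0.99957
Maximum is CAD→AUD→JPY→CAD at 1.0992; arbitrage exists.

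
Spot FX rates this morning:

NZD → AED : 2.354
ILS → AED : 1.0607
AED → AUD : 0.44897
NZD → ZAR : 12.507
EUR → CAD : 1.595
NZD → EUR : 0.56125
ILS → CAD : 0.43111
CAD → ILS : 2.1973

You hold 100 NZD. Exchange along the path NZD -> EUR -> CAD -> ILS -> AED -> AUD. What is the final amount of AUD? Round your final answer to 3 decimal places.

100 NZD × 0.56125 = 56.125 EUR
56.125 EUR × 1.595 = 89.519375 CAD
89.519375 CAD × 2.1973 = 196.7009226875 ILS
196.7009226875 ILS × 1.0607 = 208.64066869463125 AED
208.64066869463125 AED × 0.44897 = 93.6734010238285923125 AUD

93.673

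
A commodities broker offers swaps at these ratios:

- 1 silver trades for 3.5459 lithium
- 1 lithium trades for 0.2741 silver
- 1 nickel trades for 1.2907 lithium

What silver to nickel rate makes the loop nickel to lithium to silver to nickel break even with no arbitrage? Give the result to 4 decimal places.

Known legs of the cycle: 1.2907 × 0.2741 = 0.35378087
For no arbitrage the full-cycle product must be 1, so the missing rate is 1 / 0.35378087 ≈ 2.826608.

2.8266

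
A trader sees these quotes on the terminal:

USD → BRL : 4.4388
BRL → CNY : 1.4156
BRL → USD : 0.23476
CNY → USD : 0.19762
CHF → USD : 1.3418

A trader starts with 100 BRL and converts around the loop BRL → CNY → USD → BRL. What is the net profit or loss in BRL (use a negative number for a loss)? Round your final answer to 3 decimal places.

100 BRL × 1.4156 = 141.56 CNY
141.56 CNY × 0.19762 = 27.9750872 USD
27.9750872 USD × 4.4388 = 124.17581706336 BRL
Net change: 124.17581706336 − 100 = 24.17581706336 BRL

24.176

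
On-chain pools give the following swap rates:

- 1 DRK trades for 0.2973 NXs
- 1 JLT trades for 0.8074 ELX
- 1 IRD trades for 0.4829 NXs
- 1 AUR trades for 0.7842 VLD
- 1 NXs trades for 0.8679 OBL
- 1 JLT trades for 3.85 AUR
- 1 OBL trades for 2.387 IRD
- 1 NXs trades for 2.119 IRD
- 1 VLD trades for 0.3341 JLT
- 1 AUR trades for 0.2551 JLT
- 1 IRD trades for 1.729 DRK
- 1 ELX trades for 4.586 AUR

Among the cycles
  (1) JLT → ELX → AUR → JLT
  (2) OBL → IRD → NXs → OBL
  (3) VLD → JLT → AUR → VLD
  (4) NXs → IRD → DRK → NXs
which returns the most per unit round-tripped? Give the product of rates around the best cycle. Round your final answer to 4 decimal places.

1.0892

(1) 0.8074 × 4.586 × 0.2551 = 0.94457
(2) 2.387 × 0.4829 × 0.8679 = 1.00041
(3) 0.3341 × 3.85 × 0.7842 = 1.00870
(4) 2.119 × 1.729 × 0.2973 = 1.08923
Highest is cycle (4) at 1.0892 (>1, arbitrage).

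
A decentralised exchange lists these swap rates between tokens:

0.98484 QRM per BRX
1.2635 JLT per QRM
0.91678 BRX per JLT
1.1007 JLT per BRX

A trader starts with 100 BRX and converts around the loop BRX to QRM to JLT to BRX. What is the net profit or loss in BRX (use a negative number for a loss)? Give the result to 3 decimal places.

14.079

100 BRX × 0.98484 = 98.484 QRM
98.484 QRM × 1.2635 = 124.434534 JLT
124.434534 JLT × 0.91678 = 114.07909208052 BRX
Net change: 114.07909208052 − 100 = 14.07909208052 BRX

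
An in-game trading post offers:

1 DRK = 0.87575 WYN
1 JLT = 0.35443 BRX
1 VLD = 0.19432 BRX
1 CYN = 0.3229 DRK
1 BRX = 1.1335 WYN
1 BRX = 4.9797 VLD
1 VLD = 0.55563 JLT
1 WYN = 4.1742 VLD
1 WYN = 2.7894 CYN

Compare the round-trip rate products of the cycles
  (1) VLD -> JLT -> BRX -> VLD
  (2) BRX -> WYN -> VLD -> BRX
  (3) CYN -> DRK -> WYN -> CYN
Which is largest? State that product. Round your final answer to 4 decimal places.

0.9807

(1) 0.55563 × 0.35443 × 4.9797 = 0.98066
(2) 1.1335 × 4.1742 × 0.19432 = 0.91942
(3) 0.3229 × 0.87575 × 2.7894 = 0.78879
Highest is cycle (1) at 0.9807 (≤1, no arbitrage).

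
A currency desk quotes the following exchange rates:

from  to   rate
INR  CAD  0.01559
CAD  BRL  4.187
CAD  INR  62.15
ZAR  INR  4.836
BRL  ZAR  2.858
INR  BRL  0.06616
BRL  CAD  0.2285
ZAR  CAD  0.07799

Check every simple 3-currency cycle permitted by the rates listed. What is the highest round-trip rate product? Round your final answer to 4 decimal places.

0.9396

INR→BRL→CAD→INR: 0.06616 × 0.2285 × 62.15 = 0.93956
BRL→ZAR→CAD→BRL: 2.858 × 0.07799 × 4.187 = 0.93326
INR→BRL→ZAR→INR: 0.06616 × 2.858 × 4.836 = 0.91442
Maximum is INR→BRL→CAD→INR at 0.9396; no arbitrage — every cycle loses value.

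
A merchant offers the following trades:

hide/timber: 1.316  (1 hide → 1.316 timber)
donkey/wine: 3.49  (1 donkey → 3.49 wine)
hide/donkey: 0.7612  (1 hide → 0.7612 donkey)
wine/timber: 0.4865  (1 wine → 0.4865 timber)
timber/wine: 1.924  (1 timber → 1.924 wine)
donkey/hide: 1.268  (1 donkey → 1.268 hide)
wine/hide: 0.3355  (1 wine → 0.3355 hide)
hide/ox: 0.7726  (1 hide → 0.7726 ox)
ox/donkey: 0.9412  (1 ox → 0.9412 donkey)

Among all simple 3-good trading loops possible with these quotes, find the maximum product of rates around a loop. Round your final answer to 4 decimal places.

0.9221

ox→donkey→hide→ox: 0.9412 × 1.268 × 0.7726 = 0.92205
donkey→wine→hide→donkey: 3.49 × 0.3355 × 0.7612 = 0.89129
timber→wine→hide→timber: 1.924 × 0.3355 × 1.316 = 0.84948
Maximum is ox→donkey→hide→ox at 0.9221; no arbitrage — every cycle loses value.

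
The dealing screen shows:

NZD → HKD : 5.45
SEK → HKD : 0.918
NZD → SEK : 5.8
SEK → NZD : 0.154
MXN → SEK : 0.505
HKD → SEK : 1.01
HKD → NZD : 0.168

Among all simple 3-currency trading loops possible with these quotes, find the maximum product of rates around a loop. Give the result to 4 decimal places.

NZD→SEK→HKD→NZD: 5.8 × 0.918 × 0.168 = 0.89450
NZD→HKD→SEK→NZD: 5.45 × 1.01 × 0.154 = 0.84769
Maximum is NZD→SEK→HKD→NZD at 0.8945; no arbitrage — every cycle loses value.

0.8945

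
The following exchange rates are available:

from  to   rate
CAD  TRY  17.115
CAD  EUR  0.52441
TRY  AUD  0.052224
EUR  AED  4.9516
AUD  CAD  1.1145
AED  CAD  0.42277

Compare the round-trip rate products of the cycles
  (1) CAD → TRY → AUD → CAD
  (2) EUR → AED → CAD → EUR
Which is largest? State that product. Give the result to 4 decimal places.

(1) 17.115 × 0.052224 × 1.1145 = 0.99616
(2) 4.9516 × 0.42277 × 0.52441 = 1.09779
Highest is cycle (2) at 1.0978 (>1, arbitrage).

1.0978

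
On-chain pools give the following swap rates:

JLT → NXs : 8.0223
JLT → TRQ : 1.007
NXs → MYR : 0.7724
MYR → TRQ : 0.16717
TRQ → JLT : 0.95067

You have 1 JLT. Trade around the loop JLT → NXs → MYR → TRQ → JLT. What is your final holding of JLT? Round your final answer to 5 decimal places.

1 JLT × 8.0223 = 8.0223 NXs
8.0223 NXs × 0.7724 = 6.19642452 MYR
6.19642452 MYR × 0.16717 = 1.0358562870084 TRQ
1.0358562870084 TRQ × 0.95067 = 0.984757496370275628 JLT

0.98476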